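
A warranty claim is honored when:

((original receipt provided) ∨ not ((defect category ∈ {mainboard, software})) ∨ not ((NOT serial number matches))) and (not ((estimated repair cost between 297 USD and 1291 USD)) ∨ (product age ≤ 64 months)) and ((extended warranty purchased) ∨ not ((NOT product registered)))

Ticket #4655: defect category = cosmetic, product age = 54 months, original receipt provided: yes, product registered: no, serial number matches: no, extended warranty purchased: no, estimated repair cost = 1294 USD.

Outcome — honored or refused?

Atomic conditions:
  original receipt provided: yes → true
  defect category ∈ {mainboard, software}: cosmetic is not in the set → false
  NOT serial number matches: no → true
  estimated repair cost between 297 USD and 1291 USD: 1294 in [297, 1291] is false
  product age ≤ 64 months: 54 ≤ 64 is true
  extended warranty purchased: no → false
  NOT product registered: no → true
Combine:
[1.2] NOT false = true
[1.3] NOT true = false
[1] true OR true OR false = true
[2.1] NOT false = true
[2] true OR true = true
[3.2] NOT true = false
[3] false OR false = false
[root] true AND true AND false = false
Overall: false → refused

Refused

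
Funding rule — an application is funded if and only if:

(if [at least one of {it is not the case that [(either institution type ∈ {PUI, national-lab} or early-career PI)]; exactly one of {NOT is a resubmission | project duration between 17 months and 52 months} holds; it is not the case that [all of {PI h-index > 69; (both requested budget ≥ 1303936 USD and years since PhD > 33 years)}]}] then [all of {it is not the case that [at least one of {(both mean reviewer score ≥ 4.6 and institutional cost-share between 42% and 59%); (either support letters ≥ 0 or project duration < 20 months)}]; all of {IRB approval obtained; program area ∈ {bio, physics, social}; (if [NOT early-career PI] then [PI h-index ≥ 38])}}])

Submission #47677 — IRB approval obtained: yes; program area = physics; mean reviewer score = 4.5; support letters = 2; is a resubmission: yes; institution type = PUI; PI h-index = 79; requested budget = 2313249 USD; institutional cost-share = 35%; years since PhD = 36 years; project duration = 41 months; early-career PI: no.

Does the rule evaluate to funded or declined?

Declined

Atomic conditions:
  institution type ∈ {PUI, national-lab}: PUI is in the set → true
  early-career PI: no → false
  NOT is a resubmission: yes → false
  project duration between 17 months and 52 months: 41 in [17, 52] is true
  PI h-index > 69: 79 > 69 is true
  requested budget ≥ 1303936 USD: 2313249 ≥ 1303936 is true
  years since PhD > 33 years: 36 > 33 is true
  mean reviewer score ≥ 4.6: 4.5 ≥ 4.6 is false
  institutional cost-share between 42% and 59%: 35 in [42, 59] is false
  support letters ≥ 0: 2 ≥ 0 is true
  project duration < 20 months: 41 < 20 is false
  IRB approval obtained: yes → true
  program area ∈ {bio, physics, social}: physics is in the set → true
  NOT early-career PI: no → true
  PI h-index ≥ 38: 79 ≥ 38 is true
Combine:
[1.1.1] true OR false = true
[1.1] NOT true = false
[1.2] exactly-one(false, true) = true
[1.3.1.2] true AND true = true
[1.3.1] true AND true = true
[1.3] NOT true = false
[1] false OR true OR false = true
[2.1.1.1] false AND false = false
[2.1.1.2] true OR false = true
[2.1.1] false OR true = true
[2.1] NOT true = false
[2.2.3] true → true = true
[2.2] true AND true AND true = true
[2] false AND true = false
[root] true → false = false
Overall: false → declined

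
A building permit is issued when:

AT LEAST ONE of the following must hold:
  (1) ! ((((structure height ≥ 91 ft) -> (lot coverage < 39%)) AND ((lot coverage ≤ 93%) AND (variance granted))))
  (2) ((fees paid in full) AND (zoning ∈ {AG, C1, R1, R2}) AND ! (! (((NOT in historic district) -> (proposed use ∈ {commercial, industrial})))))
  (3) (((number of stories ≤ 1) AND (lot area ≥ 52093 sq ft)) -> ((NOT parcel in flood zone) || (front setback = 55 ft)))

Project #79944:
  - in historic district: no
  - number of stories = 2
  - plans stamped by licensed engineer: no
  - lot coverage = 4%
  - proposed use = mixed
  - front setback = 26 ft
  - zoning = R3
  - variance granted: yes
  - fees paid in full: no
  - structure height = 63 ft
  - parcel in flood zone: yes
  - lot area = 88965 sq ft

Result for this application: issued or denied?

Issued

Atomic conditions:
  structure height ≥ 91 ft: 63 ≥ 91 is false
  lot coverage < 39%: 4 < 39 is true
  lot coverage ≤ 93%: 4 ≤ 93 is true
  variance granted: yes → true
  fees paid in full: no → false
  zoning ∈ {AG, C1, R1, R2}: R3 is not in the set → false
  NOT in historic district: no → true
  proposed use ∈ {commercial, industrial}: mixed is not in the set → false
  number of stories ≤ 1: 2 ≤ 1 is false
  lot area ≥ 52093 sq ft: 88965 ≥ 52093 is true
  NOT parcel in flood zone: yes → false
  front setback = 55 ft: 26 == 55 is false
Combine:
[1.1.1] false → true (antecedent false ⇒ implication holds) = true
[1.1.2] true AND true = true
[1.1] true AND true = true
[1] NOT true = false
[2.3.1.1] true → false = false
[2.3.1] NOT false = true
[2.3] NOT true = false
[2] false AND false AND false = false
[3.1] false AND true = false
[3.2] false OR false = false
[3] false → false (antecedent false ⇒ implication holds) = true
[root] false OR false OR true = true
Overall: true → issued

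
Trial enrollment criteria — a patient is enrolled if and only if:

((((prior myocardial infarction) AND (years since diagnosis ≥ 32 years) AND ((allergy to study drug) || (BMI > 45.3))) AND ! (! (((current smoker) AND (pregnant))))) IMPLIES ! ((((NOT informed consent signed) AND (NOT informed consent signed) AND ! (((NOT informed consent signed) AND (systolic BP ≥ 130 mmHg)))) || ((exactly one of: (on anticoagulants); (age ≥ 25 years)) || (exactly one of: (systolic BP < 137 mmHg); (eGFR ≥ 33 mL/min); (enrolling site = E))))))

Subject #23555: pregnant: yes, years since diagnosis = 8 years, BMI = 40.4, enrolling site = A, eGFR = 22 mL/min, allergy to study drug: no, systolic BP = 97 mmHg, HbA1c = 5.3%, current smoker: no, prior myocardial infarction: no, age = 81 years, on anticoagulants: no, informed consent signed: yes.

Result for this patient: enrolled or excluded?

Enrolled

Atomic conditions:
  prior myocardial infarction: no → false
  years since diagnosis ≥ 32 years: 8 ≥ 32 is false
  allergy to study drug: no → false
  BMI > 45.3: 40.4 > 45.3 is false
  current smoker: no → false
  pregnant: yes → true
  NOT informed consent signed: yes → false
  systolic BP ≥ 130 mmHg: 97 ≥ 130 is false
  on anticoagulants: no → false
  age ≥ 25 years: 81 ≥ 25 is true
  systolic BP < 137 mmHg: 97 < 137 is true
  eGFR ≥ 33 mL/min: 22 ≥ 33 is false
  enrolling site = E: A == E is false
Combine:
[1.1.3] false OR false = false
[1.1] false AND false AND false = false
[1.2.1.1] false AND true = false
[1.2.1] NOT false = true
[1.2] NOT true = false
[1] false AND false = false
[2.1.1.3.1] false AND false = false
[2.1.1.3] NOT false = true
[2.1.1] false AND false AND true = false
[2.1.2.1] exactly-one(false, true) = true
[2.1.2.2] exactly-one(true, false, false) = true
[2.1.2] true OR true = true
[2.1] false OR true = true
[2] NOT true = false
[root] false → false (antecedent false ⇒ implication holds) = true
Overall: true → enrolled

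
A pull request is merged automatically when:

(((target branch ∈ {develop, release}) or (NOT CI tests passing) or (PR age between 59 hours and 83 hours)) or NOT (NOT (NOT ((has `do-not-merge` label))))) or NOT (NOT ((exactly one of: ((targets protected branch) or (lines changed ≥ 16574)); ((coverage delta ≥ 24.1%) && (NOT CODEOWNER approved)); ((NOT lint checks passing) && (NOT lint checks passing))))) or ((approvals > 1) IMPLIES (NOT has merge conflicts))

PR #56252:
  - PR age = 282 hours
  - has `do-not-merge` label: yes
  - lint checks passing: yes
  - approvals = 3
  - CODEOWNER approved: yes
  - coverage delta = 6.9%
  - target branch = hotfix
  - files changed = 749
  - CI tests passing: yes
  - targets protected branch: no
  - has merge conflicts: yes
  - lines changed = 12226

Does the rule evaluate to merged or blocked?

Blocked

Atomic conditions:
  target branch ∈ {develop, release}: hotfix is not in the set → false
  NOT CI tests passing: yes → false
  PR age between 59 hours and 83 hours: 282 in [59, 83] is false
  has `do-not-merge` label: yes → true
  targets protected branch: no → false
  lines changed ≥ 16574: 12226 ≥ 16574 is false
  coverage delta ≥ 24.1%: 6.9 ≥ 24.1 is false
  NOT CODEOWNER approved: yes → false
  NOT lint checks passing: yes → false
  approvals > 1: 3 > 1 is true
  NOT has merge conflicts: yes → false
Combine:
[1.1] false OR false OR false = false
[1.2.1.1] NOT true = false
[1.2.1] NOT false = true
[1.2] NOT true = false
[1] false OR false = false
[2.1.1.1] false OR false = false
[2.1.1.2] false AND false = false
[2.1.1.3] false AND false = false
[2.1.1] exactly-one(false, false, false) = false
[2.1] NOT false = true
[2] NOT true = false
[3] true → false = false
[root] false OR false OR false = false
Overall: false → blocked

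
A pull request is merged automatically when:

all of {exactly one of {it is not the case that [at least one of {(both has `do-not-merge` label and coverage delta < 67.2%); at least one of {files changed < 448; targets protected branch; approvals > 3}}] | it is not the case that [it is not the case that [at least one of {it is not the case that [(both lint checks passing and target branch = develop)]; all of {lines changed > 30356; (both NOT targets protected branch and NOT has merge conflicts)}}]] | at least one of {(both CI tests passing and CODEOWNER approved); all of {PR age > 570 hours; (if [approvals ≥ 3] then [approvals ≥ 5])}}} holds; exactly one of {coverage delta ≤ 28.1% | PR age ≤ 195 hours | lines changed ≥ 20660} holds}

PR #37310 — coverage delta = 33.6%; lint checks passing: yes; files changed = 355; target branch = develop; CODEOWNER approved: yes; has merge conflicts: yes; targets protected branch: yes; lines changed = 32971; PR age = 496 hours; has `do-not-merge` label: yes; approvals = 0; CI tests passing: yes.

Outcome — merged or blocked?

Merged

Atomic conditions:
  has `do-not-merge` label: yes → true
  coverage delta < 67.2%: 33.6 < 67.2 is true
  files changed < 448: 355 < 448 is true
  targets protected branch: yes → true
  approvals > 3: 0 > 3 is false
  lint checks passing: yes → true
  target branch = develop: develop == develop is true
  lines changed > 30356: 32971 > 30356 is true
  NOT targets protected branch: yes → false
  NOT has merge conflicts: yes → false
  CI tests passing: yes → true
  CODEOWNER approved: yes → true
  PR age > 570 hours: 496 > 570 is false
  approvals ≥ 3: 0 ≥ 3 is false
  approvals ≥ 5: 0 ≥ 5 is false
  coverage delta ≤ 28.1%: 33.6 ≤ 28.1 is false
  PR age ≤ 195 hours: 496 ≤ 195 is false
  lines changed ≥ 20660: 32971 ≥ 20660 is true
Combine:
[1.1.1.1] true AND true = true
[1.1.1.2] true OR true OR false = true
[1.1.1] true OR true = true
[1.1] NOT true = false
[1.2.1.1.1.1] true AND true = true
[1.2.1.1.1] NOT true = false
[1.2.1.1.2.2] false AND false = false
[1.2.1.1.2] true AND false = false
[1.2.1.1] false OR false = false
[1.2.1] NOT false = true
[1.2] NOT true = false
[1.3.1] true AND true = true
[1.3.2.2] false → false (antecedent false ⇒ implication holds) = true
[1.3.2] false AND true = false
[1.3] true OR false = true
[1] exactly-one(false, false, true) = true
[2] exactly-one(false, false, true) = true
[root] true AND true = true
Overall: true → merged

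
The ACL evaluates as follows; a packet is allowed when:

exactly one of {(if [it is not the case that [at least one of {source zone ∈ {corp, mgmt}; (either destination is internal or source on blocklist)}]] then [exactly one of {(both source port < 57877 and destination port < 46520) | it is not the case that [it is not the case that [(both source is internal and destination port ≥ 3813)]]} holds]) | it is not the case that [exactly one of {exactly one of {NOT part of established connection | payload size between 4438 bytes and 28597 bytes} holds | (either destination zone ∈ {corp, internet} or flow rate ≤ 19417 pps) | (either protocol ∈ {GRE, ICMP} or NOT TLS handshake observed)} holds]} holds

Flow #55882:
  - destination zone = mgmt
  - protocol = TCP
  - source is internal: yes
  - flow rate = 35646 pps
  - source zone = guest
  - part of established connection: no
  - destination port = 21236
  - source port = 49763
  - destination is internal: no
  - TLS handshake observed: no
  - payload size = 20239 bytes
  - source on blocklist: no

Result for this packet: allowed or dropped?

Atomic conditions:
  source zone ∈ {corp, mgmt}: guest is not in the set → false
  destination is internal: no → false
  source on blocklist: no → false
  source port < 57877: 49763 < 57877 is true
  destination port < 46520: 21236 < 46520 is true
  source is internal: yes → true
  destination port ≥ 3813: 21236 ≥ 3813 is true
  NOT part of established connection: no → true
  payload size between 4438 bytes and 28597 bytes: 20239 in [4438, 28597] is true
  destination zone ∈ {corp, internet}: mgmt is not in the set → false
  flow rate ≤ 19417 pps: 35646 ≤ 19417 is false
  protocol ∈ {GRE, ICMP}: TCP is not in the set → false
  NOT TLS handshake observed: no → true
Combine:
[1.1.1.2] false OR false = false
[1.1.1] false OR false = false
[1.1] NOT false = true
[1.2.1] true AND true = true
[1.2.2.1.1] true AND true = true
[1.2.2.1] NOT true = false
[1.2.2] NOT false = true
[1.2] exactly-one(true, true) = false
[1] true → false = false
[2.1.1] exactly-one(true, true) = false
[2.1.2] false OR false = false
[2.1.3] false OR true = true
[2.1] exactly-one(false, false, true) = true
[2] NOT true = false
[root] exactly-one(false, false) = false
Overall: false → dropped

Dropped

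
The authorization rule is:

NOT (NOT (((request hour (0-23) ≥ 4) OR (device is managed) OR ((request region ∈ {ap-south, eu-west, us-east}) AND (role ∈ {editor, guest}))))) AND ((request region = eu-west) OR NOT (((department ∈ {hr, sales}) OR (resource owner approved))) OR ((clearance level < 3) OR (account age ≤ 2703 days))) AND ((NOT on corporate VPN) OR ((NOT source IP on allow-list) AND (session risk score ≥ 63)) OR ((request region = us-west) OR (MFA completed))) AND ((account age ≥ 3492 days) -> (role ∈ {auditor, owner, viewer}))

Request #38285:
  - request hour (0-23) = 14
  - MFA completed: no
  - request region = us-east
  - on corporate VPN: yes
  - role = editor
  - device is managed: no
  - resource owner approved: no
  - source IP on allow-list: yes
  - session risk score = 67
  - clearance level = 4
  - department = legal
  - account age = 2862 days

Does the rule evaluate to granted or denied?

Denied

Atomic conditions:
  request hour (0-23) ≥ 4: 14 ≥ 4 is true
  device is managed: no → false
  request region ∈ {ap-south, eu-west, us-east}: us-east is in the set → true
  role ∈ {editor, guest}: editor is in the set → true
  request region = eu-west: us-east == eu-west is false
  department ∈ {hr, sales}: legal is not in the set → false
  resource owner approved: no → false
  clearance level < 3: 4 < 3 is false
  account age ≤ 2703 days: 2862 ≤ 2703 is false
  NOT on corporate VPN: yes → false
  NOT source IP on allow-list: yes → false
  session risk score ≥ 63: 67 ≥ 63 is true
  request region = us-west: us-east == us-west is false
  MFA completed: no → false
  account age ≥ 3492 days: 2862 ≥ 3492 is false
  role ∈ {auditor, owner, viewer}: editor is not in the set → false
Combine:
[1.1.1.3] true AND true = true
[1.1.1] true OR false OR true = true
[1.1] NOT true = false
[1] NOT false = true
[2.2.1] false OR false = false
[2.2] NOT false = true
[2.3] false OR false = false
[2] false OR true OR false = true
[3.2] false AND true = false
[3.3] false OR false = false
[3] false OR false OR false = false
[4] false → false (antecedent false ⇒ implication holds) = true
[root] true AND true AND false AND true = false
Overall: false → denied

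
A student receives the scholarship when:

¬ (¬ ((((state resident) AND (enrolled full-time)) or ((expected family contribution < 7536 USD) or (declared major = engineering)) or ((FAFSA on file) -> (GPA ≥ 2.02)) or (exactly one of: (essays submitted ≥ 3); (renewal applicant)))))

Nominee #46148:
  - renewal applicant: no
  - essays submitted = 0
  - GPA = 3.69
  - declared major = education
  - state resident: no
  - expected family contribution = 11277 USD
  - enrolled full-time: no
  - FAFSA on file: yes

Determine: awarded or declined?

Atomic conditions:
  state resident: no → false
  enrolled full-time: no → false
  expected family contribution < 7536 USD: 11277 < 7536 is false
  declared major = engineering: education == engineering is false
  FAFSA on file: yes → true
  GPA ≥ 2.02: 3.69 ≥ 2.02 is true
  essays submitted ≥ 3: 0 ≥ 3 is false
  renewal applicant: no → false
Combine:
[1.1.1] false AND false = false
[1.1.2] false OR false = false
[1.1.3] true → true = true
[1.1.4] exactly-one(false, false) = false
[1.1] false OR false OR true OR false = true
[1] NOT true = false
[root] NOT false = true
Overall: true → awarded

Awarded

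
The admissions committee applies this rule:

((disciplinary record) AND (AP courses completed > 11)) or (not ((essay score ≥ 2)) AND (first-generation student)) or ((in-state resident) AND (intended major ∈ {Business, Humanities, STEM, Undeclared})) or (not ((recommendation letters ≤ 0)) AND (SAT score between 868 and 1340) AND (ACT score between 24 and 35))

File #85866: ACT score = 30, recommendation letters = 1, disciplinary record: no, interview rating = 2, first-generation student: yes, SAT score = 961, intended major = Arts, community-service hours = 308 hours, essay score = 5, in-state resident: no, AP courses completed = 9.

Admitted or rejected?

Atomic conditions:
  disciplinary record: no → false
  AP courses completed > 11: 9 > 11 is false
  essay score ≥ 2: 5 ≥ 2 is true
  first-generation student: yes → true
  in-state resident: no → false
  intended major ∈ {Business, Humanities, STEM, Undeclared}: Arts is not in the set → false
  recommendation letters ≤ 0: 1 ≤ 0 is false
  SAT score between 868 and 1340: 961 in [868, 1340] is true
  ACT score between 24 and 35: 30 in [24, 35] is true
Combine:
[1] false AND false = false
[2.1] NOT true = false
[2] false AND true = false
[3] false AND false = false
[4.1] NOT false = true
[4] true AND true AND true = true
[root] false OR false OR false OR true = true
Overall: true → admitted

Admitted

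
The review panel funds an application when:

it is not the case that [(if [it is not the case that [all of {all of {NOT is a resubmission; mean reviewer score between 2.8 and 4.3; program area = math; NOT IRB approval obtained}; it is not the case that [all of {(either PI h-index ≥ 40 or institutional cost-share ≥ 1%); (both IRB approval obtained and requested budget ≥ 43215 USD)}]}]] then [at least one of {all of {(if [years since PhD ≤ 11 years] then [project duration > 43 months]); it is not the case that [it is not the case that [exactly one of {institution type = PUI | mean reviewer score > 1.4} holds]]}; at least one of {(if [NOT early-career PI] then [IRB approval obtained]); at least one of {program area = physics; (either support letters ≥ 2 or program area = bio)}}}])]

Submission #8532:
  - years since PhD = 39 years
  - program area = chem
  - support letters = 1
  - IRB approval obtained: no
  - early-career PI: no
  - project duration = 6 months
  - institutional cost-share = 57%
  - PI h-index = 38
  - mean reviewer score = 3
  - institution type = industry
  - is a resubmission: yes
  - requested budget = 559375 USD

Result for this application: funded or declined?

Declined

Atomic conditions:
  NOT is a resubmission: yes → false
  mean reviewer score between 2.8 and 4.3: 3 in [2.8, 4.3] is true
  program area = math: chem == math is false
  NOT IRB approval obtained: no → true
  PI h-index ≥ 40: 38 ≥ 40 is false
  institutional cost-share ≥ 1%: 57 ≥ 1 is true
  IRB approval obtained: no → false
  requested budget ≥ 43215 USD: 559375 ≥ 43215 is true
  years since PhD ≤ 11 years: 39 ≤ 11 is false
  project duration > 43 months: 6 > 43 is false
  institution type = PUI: industry == PUI is false
  mean reviewer score > 1.4: 3 > 1.4 is true
  NOT early-career PI: no → true
  program area = physics: chem == physics is false
  support letters ≥ 2: 1 ≥ 2 is false
  program area = bio: chem == bio is false
Combine:
[1.1.1.1] false AND true AND false AND true = false
[1.1.1.2.1.1] false OR true = true
[1.1.1.2.1.2] false AND true = false
[1.1.1.2.1] true AND false = false
[1.1.1.2] NOT false = true
[1.1.1] false AND true = false
[1.1] NOT false = true
[1.2.1.1] false → false (antecedent false ⇒ implication holds) = true
[1.2.1.2.1.1] exactly-one(false, true) = true
[1.2.1.2.1] NOT true = false
[1.2.1.2] NOT false = true
[1.2.1] true AND true = true
[1.2.2.1] true → false = false
[1.2.2.2.2] false OR false = false
[1.2.2.2] false OR false = false
[1.2.2] false OR false = false
[1.2] true OR false = true
[1] true → true = true
[root] NOT true = false
Overall: false → declined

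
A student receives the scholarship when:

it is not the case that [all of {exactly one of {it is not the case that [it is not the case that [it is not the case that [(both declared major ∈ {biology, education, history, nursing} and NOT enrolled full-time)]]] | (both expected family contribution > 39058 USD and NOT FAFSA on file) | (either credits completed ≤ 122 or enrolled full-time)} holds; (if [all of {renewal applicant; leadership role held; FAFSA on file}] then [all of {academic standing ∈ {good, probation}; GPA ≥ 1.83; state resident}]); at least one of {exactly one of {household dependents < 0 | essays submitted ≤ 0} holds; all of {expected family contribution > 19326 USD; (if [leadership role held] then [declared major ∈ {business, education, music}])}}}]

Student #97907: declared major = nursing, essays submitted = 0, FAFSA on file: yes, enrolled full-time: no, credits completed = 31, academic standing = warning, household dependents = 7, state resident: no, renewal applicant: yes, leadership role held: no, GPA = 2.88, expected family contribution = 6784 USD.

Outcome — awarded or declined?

Declined

Atomic conditions:
  declared major ∈ {biology, education, history, nursing}: nursing is in the set → true
  NOT enrolled full-time: no → true
  expected family contribution > 39058 USD: 6784 > 39058 is false
  NOT FAFSA on file: yes → false
  credits completed ≤ 122: 31 ≤ 122 is true
  enrolled full-time: no → false
  renewal applicant: yes → true
  leadership role held: no → false
  FAFSA on file: yes → true
  academic standing ∈ {good, probation}: warning is not in the set → false
  GPA ≥ 1.83: 2.88 ≥ 1.83 is true
  state resident: no → false
  household dependents < 0: 7 < 0 is false
  essays submitted ≤ 0: 0 ≤ 0 is true
  expected family contribution > 19326 USD: 6784 > 19326 is false
  declared major ∈ {business, education, music}: nursing is not in the set → false
Combine:
[1.1.1.1.1.1] true AND true = true
[1.1.1.1.1] NOT true = false
[1.1.1.1] NOT false = true
[1.1.1] NOT true = false
[1.1.2] false AND false = false
[1.1.3] true OR false = true
[1.1] exactly-one(false, false, true) = true
[1.2.1] true AND false AND true = false
[1.2.2] false AND true AND false = false
[1.2] false → false (antecedent false ⇒ implication holds) = true
[1.3.1] exactly-one(false, true) = true
[1.3.2.2] false → false (antecedent false ⇒ implication holds) = true
[1.3.2] false AND true = false
[1.3] true OR false = true
[1] true AND true AND true = true
[root] NOT true = false
Overall: false → declined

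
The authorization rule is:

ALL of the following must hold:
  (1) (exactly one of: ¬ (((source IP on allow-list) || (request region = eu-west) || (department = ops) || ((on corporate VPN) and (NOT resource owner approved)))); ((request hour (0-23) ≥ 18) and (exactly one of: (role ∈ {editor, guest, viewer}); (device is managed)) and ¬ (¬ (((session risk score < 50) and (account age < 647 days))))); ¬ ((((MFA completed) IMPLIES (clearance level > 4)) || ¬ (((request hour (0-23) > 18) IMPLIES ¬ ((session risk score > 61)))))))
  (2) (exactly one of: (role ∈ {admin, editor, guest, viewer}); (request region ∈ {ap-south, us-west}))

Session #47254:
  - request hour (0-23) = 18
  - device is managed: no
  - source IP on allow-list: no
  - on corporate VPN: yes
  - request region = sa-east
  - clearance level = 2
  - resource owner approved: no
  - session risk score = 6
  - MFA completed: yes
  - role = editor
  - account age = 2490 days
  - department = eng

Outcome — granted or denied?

Atomic conditions:
  source IP on allow-list: no → false
  request region = eu-west: sa-east == eu-west is false
  department = ops: eng == ops is false
  on corporate VPN: yes → true
  NOT resource owner approved: no → true
  request hour (0-23) ≥ 18: 18 ≥ 18 is true
  role ∈ {editor, guest, viewer}: editor is in the set → true
  device is managed: no → false
  session risk score < 50: 6 < 50 is true
  account age < 647 days: 2490 < 647 is false
  MFA completed: yes → true
  clearance level > 4: 2 > 4 is false
  request hour (0-23) > 18: 18 > 18 is false
  session risk score > 61: 6 > 61 is false
  role ∈ {admin, editor, guest, viewer}: editor is in the set → true
  request region ∈ {ap-south, us-west}: sa-east is not in the set → false
Combine:
[1.1.1.4] true AND true = true
[1.1.1] false OR false OR false OR true = true
[1.1] NOT true = false
[1.2.2] exactly-one(true, false) = true
[1.2.3.1.1] true AND false = false
[1.2.3.1] NOT false = true
[1.2.3] NOT true = false
[1.2] true AND true AND false = false
[1.3.1.1] true → false = false
[1.3.1.2.1.2] NOT false = true
[1.3.1.2.1] false → true (antecedent false ⇒ implication holds) = true
[1.3.1.2] NOT true = false
[1.3.1] false OR false = false
[1.3] NOT false = true
[1] exactly-one(false, false, true) = true
[2] exactly-one(true, false) = true
[root] true AND true = true
Overall: true → granted

Granted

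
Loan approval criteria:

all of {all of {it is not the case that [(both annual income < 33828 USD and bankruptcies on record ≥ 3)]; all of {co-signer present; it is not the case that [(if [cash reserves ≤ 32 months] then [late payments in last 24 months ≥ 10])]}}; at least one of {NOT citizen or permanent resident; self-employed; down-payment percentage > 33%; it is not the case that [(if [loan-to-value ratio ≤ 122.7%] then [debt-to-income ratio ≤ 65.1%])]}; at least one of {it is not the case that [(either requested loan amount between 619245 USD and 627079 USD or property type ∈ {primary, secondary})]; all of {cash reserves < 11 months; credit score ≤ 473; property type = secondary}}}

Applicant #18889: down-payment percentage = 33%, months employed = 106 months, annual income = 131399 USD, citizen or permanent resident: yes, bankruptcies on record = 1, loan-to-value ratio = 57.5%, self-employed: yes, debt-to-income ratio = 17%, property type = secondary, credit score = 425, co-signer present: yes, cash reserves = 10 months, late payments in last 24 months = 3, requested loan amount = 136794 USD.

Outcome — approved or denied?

Approved

Atomic conditions:
  annual income < 33828 USD: 131399 < 33828 is false
  bankruptcies on record ≥ 3: 1 ≥ 3 is false
  co-signer present: yes → true
  cash reserves ≤ 32 months: 10 ≤ 32 is true
  late payments in last 24 months ≥ 10: 3 ≥ 10 is false
  NOT citizen or permanent resident: yes → false
  self-employed: yes → true
  down-payment percentage > 33%: 33 > 33 is false
  loan-to-value ratio ≤ 122.7%: 57.5 ≤ 122.7 is true
  debt-to-income ratio ≤ 65.1%: 17 ≤ 65.1 is true
  requested loan amount between 619245 USD and 627079 USD: 136794 in [619245, 627079] is false
  property type ∈ {primary, secondary}: secondary is in the set → true
  cash reserves < 11 months: 10 < 11 is true
  credit score ≤ 473: 425 ≤ 473 is true
  property type = secondary: secondary == secondary is true
Combine:
[1.1.1] false AND false = false
[1.1] NOT false = true
[1.2.2.1] true → false = false
[1.2.2] NOT false = true
[1.2] true AND true = true
[1] true AND true = true
[2.4.1] true → true = true
[2.4] NOT true = false
[2] false OR true OR false OR false = true
[3.1.1] false OR true = true
[3.1] NOT true = false
[3.2] true AND true AND true = true
[3] false OR true = true
[root] true AND true AND true = true
Overall: true → approved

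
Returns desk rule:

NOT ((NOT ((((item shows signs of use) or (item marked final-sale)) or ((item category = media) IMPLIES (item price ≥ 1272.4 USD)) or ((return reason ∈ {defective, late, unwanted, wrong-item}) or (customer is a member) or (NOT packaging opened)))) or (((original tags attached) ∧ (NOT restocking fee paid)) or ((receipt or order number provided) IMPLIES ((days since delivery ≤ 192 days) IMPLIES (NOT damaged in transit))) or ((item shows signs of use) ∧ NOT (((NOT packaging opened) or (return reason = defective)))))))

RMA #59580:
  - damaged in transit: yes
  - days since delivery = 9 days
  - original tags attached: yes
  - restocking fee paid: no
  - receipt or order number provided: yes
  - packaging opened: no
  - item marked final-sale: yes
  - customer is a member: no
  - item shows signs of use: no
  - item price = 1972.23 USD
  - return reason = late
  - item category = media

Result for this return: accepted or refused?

Atomic conditions:
  item shows signs of use: no → false
  item marked final-sale: yes → true
  item category = media: media == media is true
  item price ≥ 1272.4 USD: 1972.23 ≥ 1272.4 is true
  return reason ∈ {defective, late, unwanted, wrong-item}: late is in the set → true
  customer is a member: no → false
  NOT packaging opened: no → true
  original tags attached: yes → true
  NOT restocking fee paid: no → true
  receipt or order number provided: yes → true
  days since delivery ≤ 192 days: 9 ≤ 192 is true
  NOT damaged in transit: yes → false
  return reason = defective: late == defective is false
Combine:
[1.1.1.1] false OR true = true
[1.1.1.2] true → true = true
[1.1.1.3] true OR false OR true = true
[1.1.1] true OR true OR true = true
[1.1] NOT true = false
[1.2.1] true AND true = true
[1.2.2.2] true → false = false
[1.2.2] true → false = false
[1.2.3.2.1] true OR false = true
[1.2.3.2] NOT true = false
[1.2.3] false AND false = false
[1.2] true OR false OR false = true
[1] false OR true = true
[root] NOT true = false
Overall: false → refused

Refused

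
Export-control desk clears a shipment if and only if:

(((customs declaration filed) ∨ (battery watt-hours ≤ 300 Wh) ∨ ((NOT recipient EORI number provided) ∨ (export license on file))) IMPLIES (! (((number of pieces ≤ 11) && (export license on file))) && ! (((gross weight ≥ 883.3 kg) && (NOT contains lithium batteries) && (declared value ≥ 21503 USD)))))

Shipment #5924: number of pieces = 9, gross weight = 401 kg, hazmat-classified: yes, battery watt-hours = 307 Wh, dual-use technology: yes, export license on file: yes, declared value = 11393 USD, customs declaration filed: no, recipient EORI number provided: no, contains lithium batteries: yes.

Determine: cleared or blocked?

Atomic conditions:
  customs declaration filed: no → false
  battery watt-hours ≤ 300 Wh: 307 ≤ 300 is false
  NOT recipient EORI number provided: no → true
  export license on file: yes → true
  number of pieces ≤ 11: 9 ≤ 11 is true
  gross weight ≥ 883.3 kg: 401 ≥ 883.3 is false
  NOT contains lithium batteries: yes → false
  declared value ≥ 21503 USD: 11393 ≥ 21503 is false
Combine:
[1.3] true OR true = true
[1] false OR false OR true = true
[2.1.1] true AND true = true
[2.1] NOT true = false
[2.2.1] false AND false AND false = false
[2.2] NOT false = true
[2] false AND true = false
[root] true → false = false
Overall: false → blocked

Blocked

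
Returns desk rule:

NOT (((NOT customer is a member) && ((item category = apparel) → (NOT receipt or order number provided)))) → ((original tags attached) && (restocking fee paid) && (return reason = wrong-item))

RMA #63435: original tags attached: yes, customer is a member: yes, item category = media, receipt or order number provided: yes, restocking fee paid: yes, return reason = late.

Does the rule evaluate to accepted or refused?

Refused

Atomic conditions:
  NOT customer is a member: yes → false
  item category = apparel: media == apparel is false
  NOT receipt or order number provided: yes → false
  original tags attached: yes → true
  restocking fee paid: yes → true
  return reason = wrong-item: late == wrong-item is false
Combine:
[1.1.2] false → false (antecedent false ⇒ implication holds) = true
[1.1] false AND true = false
[1] NOT false = true
[2] true AND true AND false = false
[root] true → false = false
Overall: false → refused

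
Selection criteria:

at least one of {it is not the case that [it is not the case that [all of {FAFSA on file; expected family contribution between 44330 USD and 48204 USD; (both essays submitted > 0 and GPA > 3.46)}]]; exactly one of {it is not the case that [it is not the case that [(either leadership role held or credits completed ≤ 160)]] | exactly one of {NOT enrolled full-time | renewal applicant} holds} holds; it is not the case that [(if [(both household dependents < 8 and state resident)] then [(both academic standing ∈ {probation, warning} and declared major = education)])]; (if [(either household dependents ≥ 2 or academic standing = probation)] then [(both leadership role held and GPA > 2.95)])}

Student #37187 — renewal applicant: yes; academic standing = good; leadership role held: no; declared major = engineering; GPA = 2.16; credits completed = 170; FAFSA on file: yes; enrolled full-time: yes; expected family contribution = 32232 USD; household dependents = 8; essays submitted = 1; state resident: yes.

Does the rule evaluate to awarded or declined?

Atomic conditions:
  FAFSA on file: yes → true
  expected family contribution between 44330 USD and 48204 USD: 32232 in [44330, 48204] is false
  essays submitted > 0: 1 > 0 is true
  GPA > 3.46: 2.16 > 3.46 is false
  leadership role held: no → false
  credits completed ≤ 160: 170 ≤ 160 is false
  NOT enrolled full-time: yes → false
  renewal applicant: yes → true
  household dependents < 8: 8 < 8 is false
  state resident: yes → true
  academic standing ∈ {probation, warning}: good is not in the set → false
  declared major = education: engineering == education is false
  household dependents ≥ 2: 8 ≥ 2 is true
  academic standing = probation: good == probation is false
  GPA > 2.95: 2.16 > 2.95 is false
Combine:
[1.1.1.3] true AND false = false
[1.1.1] true AND false AND false = false
[1.1] NOT false = true
[1] NOT true = false
[2.1.1.1] false OR false = false
[2.1.1] NOT false = true
[2.1] NOT true = false
[2.2] exactly-one(false, true) = true
[2] exactly-one(false, true) = true
[3.1.1] false AND true = false
[3.1.2] false AND false = false
[3.1] false → false (antecedent false ⇒ implication holds) = true
[3] NOT true = false
[4.1] true OR false = true
[4.2] false AND false = false
[4] true → false = false
[root] false OR true OR false OR false = true
Overall: true → awarded

Awarded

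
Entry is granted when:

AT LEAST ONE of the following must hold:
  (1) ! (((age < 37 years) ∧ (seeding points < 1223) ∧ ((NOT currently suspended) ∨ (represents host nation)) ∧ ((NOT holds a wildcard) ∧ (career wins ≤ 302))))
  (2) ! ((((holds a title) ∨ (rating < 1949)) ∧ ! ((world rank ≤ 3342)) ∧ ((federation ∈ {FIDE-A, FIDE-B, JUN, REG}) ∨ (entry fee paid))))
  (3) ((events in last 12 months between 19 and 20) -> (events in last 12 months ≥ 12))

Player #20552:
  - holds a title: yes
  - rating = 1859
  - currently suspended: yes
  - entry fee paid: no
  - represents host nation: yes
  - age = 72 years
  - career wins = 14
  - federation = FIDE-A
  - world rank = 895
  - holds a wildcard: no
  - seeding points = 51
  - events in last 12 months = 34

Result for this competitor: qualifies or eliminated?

Qualifies

Atomic conditions:
  age < 37 years: 72 < 37 is false
  seeding points < 1223: 51 < 1223 is true
  NOT currently suspended: yes → false
  represents host nation: yes → true
  NOT holds a wildcard: no → true
  career wins ≤ 302: 14 ≤ 302 is true
  holds a title: yes → true
  rating < 1949: 1859 < 1949 is true
  world rank ≤ 3342: 895 ≤ 3342 is true
  federation ∈ {FIDE-A, FIDE-B, JUN, REG}: FIDE-A is in the set → true
  entry fee paid: no → false
  events in last 12 months between 19 and 20: 34 in [19, 20] is false
  events in last 12 months ≥ 12: 34 ≥ 12 is true
Combine:
[1.1.3] false OR true = true
[1.1.4] true AND true = true
[1.1] false AND true AND true AND true = false
[1] NOT false = true
[2.1.1] true OR true = true
[2.1.2] NOT true = false
[2.1.3] true OR false = true
[2.1] true AND false AND true = false
[2] NOT false = true
[3] false → true (antecedent false ⇒ implication holds) = true
[root] true OR true OR true = true
Overall: true → qualifies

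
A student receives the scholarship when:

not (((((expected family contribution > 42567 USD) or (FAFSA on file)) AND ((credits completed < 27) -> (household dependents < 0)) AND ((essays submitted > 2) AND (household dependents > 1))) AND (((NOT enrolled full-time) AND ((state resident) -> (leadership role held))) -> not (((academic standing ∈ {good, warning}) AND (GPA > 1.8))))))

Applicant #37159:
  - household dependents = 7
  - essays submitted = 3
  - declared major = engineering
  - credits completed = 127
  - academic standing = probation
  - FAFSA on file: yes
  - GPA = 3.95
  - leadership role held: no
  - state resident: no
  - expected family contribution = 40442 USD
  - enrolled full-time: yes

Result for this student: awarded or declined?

Declined

Atomic conditions:
  expected family contribution > 42567 USD: 40442 > 42567 is false
  FAFSA on file: yes → true
  credits completed < 27: 127 < 27 is false
  household dependents < 0: 7 < 0 is false
  essays submitted > 2: 3 > 2 is true
  household dependents > 1: 7 > 1 is true
  NOT enrolled full-time: yes → false
  state resident: no → false
  leadership role held: no → false
  academic standing ∈ {good, warning}: probation is not in the set → false
  GPA > 1.8: 3.95 > 1.8 is true
Combine:
[1.1.1] false OR true = true
[1.1.2] false → false (antecedent false ⇒ implication holds) = true
[1.1.3] true AND true = true
[1.1] true AND true AND true = true
[1.2.1.2] false → false (antecedent false ⇒ implication holds) = true
[1.2.1] false AND true = false
[1.2.2.1] false AND true = false
[1.2.2] NOT false = true
[1.2] false → true (antecedent false ⇒ implication holds) = true
[1] true AND true = true
[root] NOT true = false
Overall: false → declined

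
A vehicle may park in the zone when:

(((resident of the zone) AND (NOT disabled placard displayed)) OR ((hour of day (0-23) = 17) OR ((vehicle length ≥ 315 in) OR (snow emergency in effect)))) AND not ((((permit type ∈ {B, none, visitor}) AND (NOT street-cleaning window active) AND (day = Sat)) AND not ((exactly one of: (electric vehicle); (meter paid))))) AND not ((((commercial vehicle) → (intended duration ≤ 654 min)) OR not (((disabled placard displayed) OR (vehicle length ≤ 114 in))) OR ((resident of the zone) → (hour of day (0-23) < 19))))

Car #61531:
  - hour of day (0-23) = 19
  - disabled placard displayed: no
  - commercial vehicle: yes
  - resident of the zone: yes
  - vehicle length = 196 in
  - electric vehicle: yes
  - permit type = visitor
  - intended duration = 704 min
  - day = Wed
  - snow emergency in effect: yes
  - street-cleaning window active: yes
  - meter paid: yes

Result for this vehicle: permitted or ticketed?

Ticketed

Atomic conditions:
  resident of the zone: yes → true
  NOT disabled placard displayed: no → true
  hour of day (0-23) = 17: 19 == 17 is false
  vehicle length ≥ 315 in: 196 ≥ 315 is false
  snow emergency in effect: yes → true
  permit type ∈ {B, none, visitor}: visitor is in the set → true
  NOT street-cleaning window active: yes → false
  day = Sat: Wed == Sat is false
  electric vehicle: yes → true
  meter paid: yes → true
  commercial vehicle: yes → true
  intended duration ≤ 654 min: 704 ≤ 654 is false
  disabled placard displayed: no → false
  vehicle length ≤ 114 in: 196 ≤ 114 is false
  hour of day (0-23) < 19: 19 < 19 is false
Combine:
[1.1] true AND true = true
[1.2.2] false OR true = true
[1.2] false OR true = true
[1] true OR true = true
[2.1.1] true AND false AND false = false
[2.1.2.1] exactly-one(true, true) = false
[2.1.2] NOT false = true
[2.1] false AND true = false
[2] NOT false = true
[3.1.1] true → false = false
[3.1.2.1] false OR false = false
[3.1.2] NOT false = true
[3.1.3] true → false = false
[3.1] false OR true OR false = true
[3] NOT true = false
[root] true AND true AND false = false
Overall: false → ticketed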